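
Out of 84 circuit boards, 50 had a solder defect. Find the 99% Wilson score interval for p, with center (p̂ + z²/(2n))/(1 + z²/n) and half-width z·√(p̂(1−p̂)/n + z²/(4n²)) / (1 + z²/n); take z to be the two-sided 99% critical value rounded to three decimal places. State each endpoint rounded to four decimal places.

(0.4553, 0.7213)

p̂ = 50/84 = 0.59524; z = 2.576, so z² = 6.635776.
1 + z²/n = 1.078997.
Center = (0.59524 + 0.039499)/1.078997 = 0.58827.
Radicand: p̂(1−p̂)/n + z²/(4n²) = 0.002868211 + 0.000235111 = 0.003103322.
Half-width = 2.576·√0.003103322/1.078997 = 0.13300.
CI: 0.58827 ± 0.13300 = (0.4553, 0.7213).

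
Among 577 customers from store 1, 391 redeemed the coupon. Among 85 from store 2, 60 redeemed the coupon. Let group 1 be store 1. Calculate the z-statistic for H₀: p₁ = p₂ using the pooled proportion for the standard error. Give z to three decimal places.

z = -0.522

Sample proportions: p̂₁ = 391/577 = 0.67764 and p̂₂ = 60/85 = 0.70588.
Pooling: p̂ = 451/662 = 0.68127.
Pooled SE = √[0.2171416·0.01349781] ≈ 0.054138.
z = -0.02824/0.054138 = -0.522.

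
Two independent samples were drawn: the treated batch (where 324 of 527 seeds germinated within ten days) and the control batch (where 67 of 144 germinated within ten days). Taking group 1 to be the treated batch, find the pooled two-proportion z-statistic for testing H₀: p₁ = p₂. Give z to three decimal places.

Sample proportions: p̂₁ = 324/527 = 0.61480 and p̂₂ = 67/144 = 0.46528.
Pooling: p̂ = 391/671 = 0.58271.
Pooled SE = √[0.2431587·0.00884198] ≈ 0.046368.
z = (p̂₁ − p̂₂)/SE = (0.61480 − 0.46528)/0.046368 = 0.14952/0.046368 = 3.225.

z = 3.225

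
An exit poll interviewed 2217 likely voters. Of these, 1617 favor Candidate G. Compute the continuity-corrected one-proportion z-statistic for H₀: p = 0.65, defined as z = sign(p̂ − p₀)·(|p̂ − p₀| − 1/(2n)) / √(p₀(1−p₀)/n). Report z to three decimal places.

z = 7.812

Sample proportion p̂ = 1617/2217 = 0.72936. p̂ − p₀ = 0.079364.
Continuity correction 1/(2n) = 1/4434 = 0.000226.
Corrected numerator: |0.079364| − 0.000226 = 0.079138.
Under H₀, SE = √(p₀(1−p₀)/n) = √(0.65·0.35/2217) = √0.000102616 = 0.010130.
z = (+)0.079138/0.010130 = 7.812.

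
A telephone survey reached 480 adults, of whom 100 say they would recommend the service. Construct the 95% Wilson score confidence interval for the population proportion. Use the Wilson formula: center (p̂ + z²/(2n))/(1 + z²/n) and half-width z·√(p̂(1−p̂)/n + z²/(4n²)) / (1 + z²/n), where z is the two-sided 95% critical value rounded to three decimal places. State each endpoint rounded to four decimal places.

(0.1744, 0.2469)

Here p̂ = 100/480 = 0.20833 and z = 1.960 (z² = 3.841600).
1 + z²/n = 1.008003.
Center = (0.20833 + 0.004002)/1.008003 = 0.21065.
Radicand: p̂(1−p̂)/n + z²/(4n²) = 0.000343605 + 0.000004168 = 0.000347773.
Half-width = z·√(radicand)/denom = 1.960·0.018649/1.008003 = 0.03626.
Interval: 0.21065 ± 0.03626 → (0.1744, 0.2469).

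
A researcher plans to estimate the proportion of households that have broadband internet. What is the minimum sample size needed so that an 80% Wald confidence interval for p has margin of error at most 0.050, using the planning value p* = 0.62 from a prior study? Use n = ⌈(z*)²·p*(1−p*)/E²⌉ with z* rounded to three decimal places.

For 80% confidence, z* = 1.282.
p*(1−p*) = 0.2356.
(z*)²·p*(1−p*)/E² = 1.643524·0.2356/0.002500 = 154.886.
Rounding up, n = 155.

n = 155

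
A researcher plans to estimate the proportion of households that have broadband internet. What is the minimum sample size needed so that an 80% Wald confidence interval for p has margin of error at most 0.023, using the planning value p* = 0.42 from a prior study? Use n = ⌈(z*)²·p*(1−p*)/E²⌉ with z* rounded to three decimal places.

n = 757

z* = 1.282 at the 80% level.
p*(1−p*) = 0.42·0.58 = 0.2436.
Required n before rounding: 1.643524 × 0.2436 / 0.023² = 756.829.
Rounding up, n = 757.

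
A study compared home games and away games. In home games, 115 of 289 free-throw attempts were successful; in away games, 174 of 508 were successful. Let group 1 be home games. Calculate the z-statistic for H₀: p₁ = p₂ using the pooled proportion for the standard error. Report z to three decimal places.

z = 1.564

Sample proportions: p̂₁ = 115/289 = 0.39792 and p̂₂ = 174/508 = 0.34252.
Pooling: p̂ = 289/797 = 0.36261.
Pooled SE = √[0.2311239·0.00542871] ≈ 0.035422.
z = (p̂₁ − p̂₂)/SE = (0.39792 − 0.34252)/0.035422 = 0.05540/0.035422 = 1.564.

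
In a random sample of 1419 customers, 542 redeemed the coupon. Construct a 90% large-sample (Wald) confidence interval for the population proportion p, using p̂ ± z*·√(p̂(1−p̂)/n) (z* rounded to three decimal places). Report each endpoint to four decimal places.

Sample proportion p̂ = 542/1419 = 0.38196.
SE(p̂) = √(0.38196·0.61804/1419) = 0.012898.
The 90% critical value is z* = 1.645.
Margin = 1.645·0.012898 = 0.02122.
So the interval runs from 0.3607 to 0.4032.

(0.3607, 0.4032)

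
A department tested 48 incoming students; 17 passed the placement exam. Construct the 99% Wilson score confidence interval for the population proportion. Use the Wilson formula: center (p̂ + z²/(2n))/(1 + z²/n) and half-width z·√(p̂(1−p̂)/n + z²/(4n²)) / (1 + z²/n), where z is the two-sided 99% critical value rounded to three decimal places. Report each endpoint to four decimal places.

(0.2043, 0.5395)

Here p̂ = 17/48 = 0.35417 and z = 2.576 (z² = 6.635776).
Denominator 1 + z²/n = 1 + 6.635776/48 = 1.138245.
Center = (0.35417 + 0.069123)/1.138245 = 0.37188.
Radicand: p̂(1−p̂)/n + z²/(4n²) = 0.004765263 + 0.000720028 = 0.005485291.
Half-width = 2.576·√0.005485291/1.138245 = 0.16761.
CI: 0.37188 ± 0.16761 = (0.2043, 0.5395).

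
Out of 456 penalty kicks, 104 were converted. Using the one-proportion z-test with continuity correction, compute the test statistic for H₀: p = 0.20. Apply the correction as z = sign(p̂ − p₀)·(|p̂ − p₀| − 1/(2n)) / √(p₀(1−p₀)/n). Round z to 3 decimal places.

With x = 104 successes in n = 456, p̂ = 0.22807. p̂ − p₀ = 0.028070.
Continuity correction 1/(2n) = 1/912 = 0.001096.
Corrected numerator: |0.028070| − 0.001096 = 0.026974.
SE₀ = √(0.20·0.80/456) = 0.018732.
z = (+)0.026974/0.018732 = 1.440.

z = 1.440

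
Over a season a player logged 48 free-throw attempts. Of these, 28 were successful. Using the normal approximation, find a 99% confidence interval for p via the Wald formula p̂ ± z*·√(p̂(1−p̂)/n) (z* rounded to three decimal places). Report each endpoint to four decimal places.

Sample proportion p̂ = 28/48 = 0.58333.
Standard error of p̂: √(0.243056/48) = √0.005063657 = 0.071159.
The 99% critical value is z* = 2.576.
Margin of error: 2.576 × 0.071159 = 0.18331.
Interval: 0.58333 ± 0.18331 → (0.4000, 0.7666).

(0.4000, 0.7666)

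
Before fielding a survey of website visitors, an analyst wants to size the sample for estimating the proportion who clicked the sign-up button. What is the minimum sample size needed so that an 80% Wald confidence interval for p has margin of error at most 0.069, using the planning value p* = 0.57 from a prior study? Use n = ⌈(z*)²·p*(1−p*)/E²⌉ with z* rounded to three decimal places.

n = 85

z* = 1.282 at the 80% level.
p*(1−p*) = 0.2451.
(z*)²·p*(1−p*)/E² = 1.643524·0.2451/0.004761 = 84.610.
⌈84.610⌉ = 85.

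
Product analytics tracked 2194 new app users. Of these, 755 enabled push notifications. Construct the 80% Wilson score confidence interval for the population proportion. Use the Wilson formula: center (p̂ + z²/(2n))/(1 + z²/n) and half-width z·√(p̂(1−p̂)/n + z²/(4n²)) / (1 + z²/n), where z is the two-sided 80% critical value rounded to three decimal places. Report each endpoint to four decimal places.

(0.3312, 0.3572)

p̂ = 755/2194 = 0.34412; z = 1.282, so z² = 1.643524.
1 + z²/n = 1.000749.
Center = (0.34412 + 0.000375)/1.000749 = 0.34424.
Radicand: p̂(1−p̂)/n + z²/(4n²) = 0.000102872 + 0.000000085 = 0.000102957.
Half-width = z·√(radicand)/denom = 1.282·0.010147/1.000749 = 0.01300.
CI: 0.34424 ± 0.01300 = (0.3312, 0.3572).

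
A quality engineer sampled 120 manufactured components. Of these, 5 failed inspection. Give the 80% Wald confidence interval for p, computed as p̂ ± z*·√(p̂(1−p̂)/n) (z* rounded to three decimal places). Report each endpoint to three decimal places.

With x = 5 successes in n = 120, p̂ = 0.04167.
SE = √(p̂(1−p̂)/n) = √(0.039931/120) = 0.018242.
For 80% confidence, z* = 1.282.
Margin = 1.282·0.018242 = 0.02339.
Interval: 0.04167 ± 0.02339 → (0.018, 0.065).

(0.018, 0.065)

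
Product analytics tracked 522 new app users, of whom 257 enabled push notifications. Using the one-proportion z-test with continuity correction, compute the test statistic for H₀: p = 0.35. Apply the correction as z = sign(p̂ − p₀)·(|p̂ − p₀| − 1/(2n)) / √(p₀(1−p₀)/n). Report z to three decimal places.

With x = 257 successes in n = 522, p̂ = 0.49234. p̂ − p₀ = 0.142337.
1/(2n) = 0.000958.
Corrected numerator: |0.142337| − 0.000958 = 0.141379.
SE₀ = √(0.35·0.65/522) = 0.020876.
z = (+)0.141379/0.020876 = 6.772.

z = 6.772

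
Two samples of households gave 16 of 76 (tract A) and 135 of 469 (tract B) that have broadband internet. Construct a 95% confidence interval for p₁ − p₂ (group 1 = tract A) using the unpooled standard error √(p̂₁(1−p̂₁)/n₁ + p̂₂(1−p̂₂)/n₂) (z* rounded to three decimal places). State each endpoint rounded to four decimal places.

(-0.1777, 0.0231)

p̂₁ = 0.21053, p̂₂ = 0.28785, so the observed difference is -0.07732.
SE = √(0.002186908 + 0.000437081) = √0.002623989 = 0.051225.
z* = 1.960 at the 95% level. Margin of error = 0.10040.
So the interval runs from -0.1777 to 0.0231.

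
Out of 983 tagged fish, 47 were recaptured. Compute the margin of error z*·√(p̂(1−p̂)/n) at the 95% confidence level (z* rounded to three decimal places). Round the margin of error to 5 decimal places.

ME = 0.01334

With x = 47 successes in n = 983, p̂ = 0.04781.
SE(p̂) = √(0.04781·0.95219/983) = 0.006805.
z* = 1.960 at the 95% level.
Margin of error = z*·SE = 1.960 × 0.006805 = 0.01334.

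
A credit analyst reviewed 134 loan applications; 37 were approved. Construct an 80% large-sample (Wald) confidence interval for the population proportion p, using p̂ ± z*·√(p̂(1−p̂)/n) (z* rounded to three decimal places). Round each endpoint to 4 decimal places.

(0.2266, 0.3256)

The sample proportion is 37/134 = 0.27612.
Standard error of p̂: √(0.199877/134) = √0.001491623 = 0.038622.
z* = 1.282 at the 80% level.
Margin of error: 1.282 × 0.038622 = 0.04951.
Interval: 0.27612 ± 0.04951 → (0.2266, 0.3256).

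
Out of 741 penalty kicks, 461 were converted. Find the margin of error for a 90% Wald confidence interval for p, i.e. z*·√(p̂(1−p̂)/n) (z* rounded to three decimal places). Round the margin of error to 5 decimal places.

Sample proportion p̂ = 461/741 = 0.62213.
Standard error of p̂: √(0.235084/741) = √0.000317252 = 0.017812.
For 90% confidence, z* = 1.645.
ME = 1.645·0.017812 = 0.02930.

ME = 0.02930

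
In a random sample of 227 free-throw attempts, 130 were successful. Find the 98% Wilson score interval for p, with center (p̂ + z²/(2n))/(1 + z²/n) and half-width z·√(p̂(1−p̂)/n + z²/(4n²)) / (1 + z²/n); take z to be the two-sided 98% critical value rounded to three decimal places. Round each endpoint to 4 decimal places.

(0.4955, 0.6465)

p̂ = 130/227 = 0.57269; z = 2.326, so z² = 5.410276.
Denominator 1 + z²/n = 1 + 5.410276/227 = 1.023834.
Center = (0.57269 + 0.011917)/1.023834 = 0.57100.
Radicand: p̂(1−p̂)/n + z²/(4n²) = 0.001078047 + 0.000026249 = 0.001104296.
Half-width = 2.326·√0.001104296/1.023834 = 0.07550.
CI: 0.57100 ± 0.07550 = (0.4955, 0.6465).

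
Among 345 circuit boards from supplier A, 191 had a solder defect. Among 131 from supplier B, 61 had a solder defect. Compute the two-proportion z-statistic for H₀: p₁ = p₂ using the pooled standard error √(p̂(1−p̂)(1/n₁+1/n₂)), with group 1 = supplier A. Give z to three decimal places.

z = 1.717

Sample proportions: p̂₁ = 191/345 = 0.55362 and p̂₂ = 61/131 = 0.46565.
Pooling: p̂ = 252/476 = 0.52941.
SE = √[p̂(1−p̂)(1/n₁+1/n₂)] = √[0.52941·0.47059·(1/345+1/131)] ≈ 0.051224.
z = (p̂₁ − p̂₂)/SE = (0.55362 − 0.46565)/0.051224 = 0.08797/0.051224 = 1.717.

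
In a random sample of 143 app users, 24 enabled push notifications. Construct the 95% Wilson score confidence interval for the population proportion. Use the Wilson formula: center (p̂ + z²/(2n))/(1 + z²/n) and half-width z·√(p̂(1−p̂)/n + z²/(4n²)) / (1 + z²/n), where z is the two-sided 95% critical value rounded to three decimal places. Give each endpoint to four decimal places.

p̂ = 24/143 = 0.16783; z = 1.960, so z² = 3.841600.
1 + z²/n = 1.026864.
Center = (0.16783 + 0.013432)/1.026864 = 0.17652.
Radicand: p̂(1−p̂)/n + z²/(4n²) = 0.000976675 + 0.000046966 = 0.001023641.
Half-width = z·√(radicand)/denom = 1.960·0.031994/1.026864 = 0.06107.
Interval: 0.17652 ± 0.06107 → (0.1155, 0.2376).

(0.1155, 0.2376)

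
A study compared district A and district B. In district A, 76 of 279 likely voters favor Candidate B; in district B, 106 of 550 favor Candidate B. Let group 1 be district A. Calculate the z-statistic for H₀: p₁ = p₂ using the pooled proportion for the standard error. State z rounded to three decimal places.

z = 2.619

Sample proportions: p̂₁ = 76/279 = 0.27240 and p̂₂ = 106/550 = 0.19273.
Pooled p̂ = (76+106)/(279+550) = 182/829 = 0.21954.
SE = √[p̂(1−p̂)(1/n₁+1/n₂)] = √[0.21954·0.78046·(1/279+1/550)] ≈ 0.030425.
z = (p̂₁ − p̂₂)/SE = (0.27240 − 0.19273)/0.030425 = 0.07967/0.030425 = 2.619.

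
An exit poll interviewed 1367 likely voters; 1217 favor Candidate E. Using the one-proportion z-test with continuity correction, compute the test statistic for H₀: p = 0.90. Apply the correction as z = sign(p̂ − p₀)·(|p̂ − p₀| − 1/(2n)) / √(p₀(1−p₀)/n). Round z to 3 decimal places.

z = -1.154

p̂ = 1217/1367 = 0.89027. p̂ − p₀ = -0.009729.
Continuity correction 1/(2n) = 1/2734 = 0.000366.
Corrected numerator: |-0.009729| − 0.000366 = 0.009363.
SE₀ = √(0.90·0.10/1367) = 0.008114.
z = −0.009363/0.008114 = -1.154.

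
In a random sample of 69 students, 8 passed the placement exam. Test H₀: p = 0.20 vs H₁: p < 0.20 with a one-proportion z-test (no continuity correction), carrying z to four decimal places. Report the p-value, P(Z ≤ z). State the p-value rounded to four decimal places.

The sample proportion is 8/69 = 0.11594.
SE₀ = √(0.20·0.80/69) = 0.048154.
z = (p̂ − p₀)/SE = (8/69 − 0.20)/0.048154 ≈ -1.7456.
From the standard normal, P(Z ≤ z) = 0.0404.

p-value = 0.0404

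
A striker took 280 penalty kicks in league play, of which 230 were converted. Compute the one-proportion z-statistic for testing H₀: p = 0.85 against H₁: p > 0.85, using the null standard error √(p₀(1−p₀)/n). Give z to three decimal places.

The sample proportion is 230/280 = 0.82143.
Under H₀, SE = √(p₀(1−p₀)/n) = √(0.85·0.15/280) = √0.000455357 = 0.021339.
z = (0.82143 − 0.85)/0.021339 = -0.02857/0.021339 = -1.339.

z = -1.339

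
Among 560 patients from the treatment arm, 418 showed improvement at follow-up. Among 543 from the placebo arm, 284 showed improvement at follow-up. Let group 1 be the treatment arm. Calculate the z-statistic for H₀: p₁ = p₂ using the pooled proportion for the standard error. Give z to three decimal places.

p̂₁ = 418/560 = 0.74643, p̂₂ = 284/543 = 0.52302.
Pooling: p̂ = 702/1103 = 0.63645.
SE = √[p̂(1−p̂)(1/n₁+1/n₂)] = √[0.63645·0.36355·(1/560+1/543)] ≈ 0.028971.
z = (p̂₁ − p̂₂)/SE = (0.74643 − 0.52302)/0.028971 = 0.22341/0.028971 = 7.712.

z = 7.712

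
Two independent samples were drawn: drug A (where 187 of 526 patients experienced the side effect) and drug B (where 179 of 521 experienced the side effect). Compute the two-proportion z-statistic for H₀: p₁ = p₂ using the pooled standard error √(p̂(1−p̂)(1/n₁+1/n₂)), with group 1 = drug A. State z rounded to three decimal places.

p̂₁ = 187/526 = 0.35551, p̂₂ = 179/521 = 0.34357.
Pooled p̂ = (187+179)/(526+521) = 366/1047 = 0.34957.
Pooled SE = √[0.2273709·0.00382053] ≈ 0.029473.
z = 0.01194/0.029473 = 0.405.

z = 0.405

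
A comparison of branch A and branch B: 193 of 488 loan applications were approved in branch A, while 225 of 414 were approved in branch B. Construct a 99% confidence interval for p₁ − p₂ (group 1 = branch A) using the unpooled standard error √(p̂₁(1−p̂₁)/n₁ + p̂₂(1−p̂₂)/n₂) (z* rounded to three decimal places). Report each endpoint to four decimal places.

p̂₁ = 0.39549, p̂₂ = 0.54348, so the observed difference is -0.14799.
Unpooled SE = √(p̂₁(1−p̂₁)/n₁ + p̂₂(1−p̂₂)/n₂) = √(0.000489914 + 0.000599299) = 0.033003.
z* = 2.576 at the 99% level. Margin of error = 0.08502.
So the interval runs from -0.2330 to -0.0630.

(-0.2330, -0.0630)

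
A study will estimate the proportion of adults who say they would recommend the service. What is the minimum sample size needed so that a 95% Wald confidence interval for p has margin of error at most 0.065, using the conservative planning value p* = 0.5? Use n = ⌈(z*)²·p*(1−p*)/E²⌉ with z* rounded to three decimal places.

The 95% critical value is z* = 1.960.
p*(1−p*) = 0.2500.
Required n before rounding: 3.841600 × 0.2500 / 0.065² = 227.314.
⌈227.314⌉ = 228.

n = 228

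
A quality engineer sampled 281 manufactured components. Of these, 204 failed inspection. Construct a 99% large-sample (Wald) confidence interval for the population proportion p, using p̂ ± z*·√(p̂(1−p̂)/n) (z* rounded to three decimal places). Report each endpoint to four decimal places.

The sample proportion is 204/281 = 0.72598.
SE(p̂) = √(0.72598·0.27402/281) = 0.026607.
z* = 2.576 at the 99% level.
Margin of error: 2.576 × 0.026607 = 0.06854.
So the interval runs from 0.6574 to 0.7945.

(0.6574, 0.7945)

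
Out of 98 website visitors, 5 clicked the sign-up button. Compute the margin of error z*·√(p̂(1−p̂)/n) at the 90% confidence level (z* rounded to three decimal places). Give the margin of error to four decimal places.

ME = 0.0366

Sample proportion p̂ = 5/98 = 0.05102.
SE = √(p̂(1−p̂)/n) = √(0.048417/98) = 0.022227.
The 90% critical value is z* = 1.645.
So ME = 0.0366.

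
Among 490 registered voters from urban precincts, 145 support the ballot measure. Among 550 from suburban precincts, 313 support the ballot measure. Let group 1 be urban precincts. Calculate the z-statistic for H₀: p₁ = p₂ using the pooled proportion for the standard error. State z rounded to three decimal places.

p̂₁ = 145/490 = 0.29592, p̂₂ = 313/550 = 0.56909.
Pooled p̂ = (145+313)/(490+550) = 458/1040 = 0.44038.
Pooled SE = √[0.2464460·0.00385900] ≈ 0.030839.
z = -0.27317/0.030839 = -8.858.

z = -8.858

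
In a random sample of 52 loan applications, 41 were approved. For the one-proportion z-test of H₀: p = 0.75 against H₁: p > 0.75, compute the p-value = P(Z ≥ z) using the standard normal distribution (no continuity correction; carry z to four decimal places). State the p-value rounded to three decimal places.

Sample proportion p̂ = 41/52 = 0.78846.
Null standard error: √(0.75·0.25/52) = √0.003605769 = 0.060048.
Test statistic (full precision, shown to 4 dp): z = (41/52 − 0.75)/SE₀ ≈ 0.6405.
p-value = P(Z ≥ z) with z = 0.6405 → 0.261.

p-value = 0.261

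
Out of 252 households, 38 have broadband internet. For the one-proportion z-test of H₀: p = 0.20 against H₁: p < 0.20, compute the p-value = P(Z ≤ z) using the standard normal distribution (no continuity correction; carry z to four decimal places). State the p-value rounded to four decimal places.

Sample proportion p̂ = 38/252 = 0.15079.
Null standard error: √(0.20·0.80/252) = √0.000634921 = 0.025198.
z = (p̂ − p₀)/SE = (38/252 − 0.20)/0.025198 ≈ -1.9528.
p-value = P(Z ≤ z) with z = -1.9528 → 0.0254.

p-value = 0.0254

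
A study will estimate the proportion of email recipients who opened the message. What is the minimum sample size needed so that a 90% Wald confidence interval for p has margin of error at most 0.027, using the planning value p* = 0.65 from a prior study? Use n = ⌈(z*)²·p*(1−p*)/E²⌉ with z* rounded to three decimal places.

n = 845

For 90% confidence, z* = 1.645.
p*(1−p*) = 0.2275.
Required n before rounding: 2.706025 × 0.2275 / 0.027² = 844.473.
⌈844.473⌉ = 845.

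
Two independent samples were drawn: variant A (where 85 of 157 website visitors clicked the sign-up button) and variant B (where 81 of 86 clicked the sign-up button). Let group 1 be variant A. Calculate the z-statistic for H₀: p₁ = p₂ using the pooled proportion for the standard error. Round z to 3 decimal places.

p̂₁ = 85/157 = 0.54140, p̂₂ = 81/86 = 0.94186.
Pooling: p̂ = 166/243 = 0.68313.
Pooled SE = √[0.2164643·0.01799733] ≈ 0.062416.
z = -0.40046/0.062416 = -6.416.

z = -6.416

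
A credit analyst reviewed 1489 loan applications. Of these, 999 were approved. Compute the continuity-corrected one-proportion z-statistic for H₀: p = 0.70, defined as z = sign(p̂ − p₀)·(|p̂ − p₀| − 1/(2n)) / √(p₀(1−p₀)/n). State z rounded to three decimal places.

z = -2.420

Sample proportion p̂ = 999/1489 = 0.67092. p̂ − p₀ = -0.029080.
1/(2n) = 0.000336.
Corrected numerator: |-0.029080| − 0.000336 = 0.028744.
Null standard error: √(0.70·0.30/1489) = √0.000141034 = 0.011876.
z = (−)0.028744/0.011876 = -2.420.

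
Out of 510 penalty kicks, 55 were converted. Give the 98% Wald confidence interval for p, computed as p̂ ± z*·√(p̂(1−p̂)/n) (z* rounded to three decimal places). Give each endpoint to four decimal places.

(0.0759, 0.1398)

Sample proportion p̂ = 55/510 = 0.10784.
Standard error of p̂: √(0.096213/510) = √0.000188653 = 0.013735.
The 98% critical value is z* = 2.326.
Margin = 2.326·0.013735 = 0.03195.
CI: 0.10784 ± 0.03195 = (0.0759, 0.1398).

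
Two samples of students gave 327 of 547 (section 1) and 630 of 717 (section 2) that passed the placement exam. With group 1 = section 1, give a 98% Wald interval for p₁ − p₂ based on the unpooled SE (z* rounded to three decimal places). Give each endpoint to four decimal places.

p̂₁ = 327/547 = 0.59781, p̂₂ = 630/717 = 0.87866; p̂₁ − p̂₂ = -0.28085.
SE = √(0.000439550 + 0.000148697) = √0.000588247 = 0.024254.
The 98% critical value is z* = 2.326. Margin of error = 0.05641.
CI: -0.28085 ± 0.05641 = (-0.3373, -0.2244).

(-0.3373, -0.2244)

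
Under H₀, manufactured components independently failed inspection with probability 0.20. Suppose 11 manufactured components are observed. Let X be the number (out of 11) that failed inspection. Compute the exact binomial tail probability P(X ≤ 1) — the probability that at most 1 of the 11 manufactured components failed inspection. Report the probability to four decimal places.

P = 0.3221

X ~ Binomial(n=11, p=0.20).
P(X ≤ 1) = C(11,0)·0.20^0·0.80^11 + C(11,1)·0.20^1·0.80^10.
= 0.085899 + 0.236223 = 0.3221.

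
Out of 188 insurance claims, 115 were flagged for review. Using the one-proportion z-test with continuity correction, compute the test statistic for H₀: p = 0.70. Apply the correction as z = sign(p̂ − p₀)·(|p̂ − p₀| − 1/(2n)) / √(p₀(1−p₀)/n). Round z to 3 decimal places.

With x = 115 successes in n = 188, p̂ = 0.61170. p̂ − p₀ = -0.088298.
1/(2n) = 0.002660.
Corrected numerator: |-0.088298| − 0.002660 = 0.085638.
Under H₀, SE = √(p₀(1−p₀)/n) = √(0.70·0.30/188) = √0.001117021 = 0.033422.
z = (−)0.085638/0.033422 = -2.562.

z = -2.562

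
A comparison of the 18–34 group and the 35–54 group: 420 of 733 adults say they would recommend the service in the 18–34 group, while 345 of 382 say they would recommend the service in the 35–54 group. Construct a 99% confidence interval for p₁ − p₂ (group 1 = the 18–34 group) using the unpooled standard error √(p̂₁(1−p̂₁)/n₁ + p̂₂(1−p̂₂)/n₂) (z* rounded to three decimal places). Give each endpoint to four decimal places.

p̂₁ = 0.57299, p̂₂ = 0.90314, so the observed difference is -0.33015.
Unpooled SE = √(p̂₁(1−p̂₁)/n₁ + p̂₂(1−p̂₂)/n₂) = √(0.000333796 + 0.000228997) = 0.023723.
For 99% confidence, z* = 2.576. Margin = 2.576·0.023723 = 0.06111.
So the interval runs from -0.3913 to -0.2690.

(-0.3913, -0.2690)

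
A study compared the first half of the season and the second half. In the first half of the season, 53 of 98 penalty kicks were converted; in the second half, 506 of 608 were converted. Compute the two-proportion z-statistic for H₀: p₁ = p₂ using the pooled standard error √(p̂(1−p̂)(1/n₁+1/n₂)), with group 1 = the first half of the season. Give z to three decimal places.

Sample proportions: p̂₁ = 53/98 = 0.54082 and p̂₂ = 506/608 = 0.83224.
Pooling: p̂ = 559/706 = 0.79178.
SE = √[p̂(1−p̂)(1/n₁+1/n₂)] = √[0.79178·0.20822·(1/98+1/608)] ≈ 0.044197.
z = (p̂₁ − p̂₂)/SE = (0.54082 − 0.83224)/0.044197 = -0.29142/0.044197 = -6.594.

z = -6.594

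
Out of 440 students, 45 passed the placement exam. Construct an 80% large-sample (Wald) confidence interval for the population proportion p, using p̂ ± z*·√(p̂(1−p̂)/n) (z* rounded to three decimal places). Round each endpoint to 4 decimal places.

With x = 45 successes in n = 440, p̂ = 0.10227.
Standard error of p̂: √(0.091813/440) = √0.000208666 = 0.014445.
For 80% confidence, z* = 1.282.
Margin of error: 1.282 × 0.014445 = 0.01852.
So the interval runs from 0.0838 to 0.1208.

(0.0838, 0.1208)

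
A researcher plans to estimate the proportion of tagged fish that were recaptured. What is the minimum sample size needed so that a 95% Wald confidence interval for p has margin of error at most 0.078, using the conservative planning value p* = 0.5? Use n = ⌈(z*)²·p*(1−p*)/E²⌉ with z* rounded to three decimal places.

z* = 1.960 at the 95% level.
p*(1−p*) = 0.2500.
(z*)²·p*(1−p*)/E² = 3.841600·0.2500/0.006084 = 157.857.
⌈157.857⌉ = 158.

n = 158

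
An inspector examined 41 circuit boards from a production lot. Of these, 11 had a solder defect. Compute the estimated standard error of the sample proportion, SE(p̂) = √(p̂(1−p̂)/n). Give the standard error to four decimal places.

SE = 0.0692

p̂ = 11/41 = 0.26829.
p̂(1−p̂) = 0.26829·0.73171 = 0.196310.
SE = √(0.196310/41) = √0.004788049 = 0.0692.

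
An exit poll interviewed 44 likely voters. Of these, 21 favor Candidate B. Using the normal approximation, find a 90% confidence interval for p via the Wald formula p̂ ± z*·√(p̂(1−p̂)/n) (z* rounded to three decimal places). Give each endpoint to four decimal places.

p̂ = 21/44 = 0.47727.
SE = √(p̂(1−p̂)/n) = √(0.249483/44) = 0.075300.
For 90% confidence, z* = 1.645.
Margin of error: 1.645 × 0.075300 = 0.12387.
CI: 0.47727 ± 0.12387 = (0.3534, 0.6011).

(0.3534, 0.6011)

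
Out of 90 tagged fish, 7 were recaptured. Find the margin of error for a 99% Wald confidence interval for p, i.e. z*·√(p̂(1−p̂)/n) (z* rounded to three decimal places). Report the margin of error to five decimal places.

With x = 7 successes in n = 90, p̂ = 0.07778.
Standard error of p̂: √(0.071728/90) = √0.000796982 = 0.028231.
For 99% confidence, z* = 2.576.
ME = 2.576·0.028231 = 0.07272.

ME = 0.07272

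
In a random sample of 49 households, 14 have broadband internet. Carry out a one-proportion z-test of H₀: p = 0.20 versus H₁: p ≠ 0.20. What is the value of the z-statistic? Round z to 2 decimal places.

z = 1.50

p̂ = 14/49 = 0.28571.
Under H₀, SE = √(p₀(1−p₀)/n) = √(0.20·0.80/49) = √0.003265306 = 0.057143.
Test statistic: z = 0.08571/0.057143 = 1.50.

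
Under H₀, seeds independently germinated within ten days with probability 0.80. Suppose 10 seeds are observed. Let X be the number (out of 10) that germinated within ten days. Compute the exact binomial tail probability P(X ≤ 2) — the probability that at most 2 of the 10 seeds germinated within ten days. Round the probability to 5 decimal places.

X is binomial with n = 10 and p = 0.80.
P(X ≤ 2) = C(10,0)·0.80^0·0.20^10 + C(10,1)·0.80^1·0.20^9 + C(10,2)·0.80^2·0.20^8.
= 0.000000 + 0.000004 + 0.000074 = 0.00008.

P = 0.00008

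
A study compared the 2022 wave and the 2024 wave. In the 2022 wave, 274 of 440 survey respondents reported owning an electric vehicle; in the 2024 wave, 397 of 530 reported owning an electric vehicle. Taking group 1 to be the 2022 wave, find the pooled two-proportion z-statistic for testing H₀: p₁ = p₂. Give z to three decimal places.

p̂₁ = 274/440 = 0.62273, p̂₂ = 397/530 = 0.74906.
Pooled p̂ = (274+397)/(440+530) = 671/970 = 0.69175.
SE = √[p̂(1−p̂)(1/n₁+1/n₂)] = √[0.69175·0.30825·(1/440+1/530)] ≈ 0.029782.
z = (p̂₁ − p̂₂)/SE = (0.62273 − 0.74906)/0.029782 = -0.12633/0.029782 = -4.242.

z = -4.242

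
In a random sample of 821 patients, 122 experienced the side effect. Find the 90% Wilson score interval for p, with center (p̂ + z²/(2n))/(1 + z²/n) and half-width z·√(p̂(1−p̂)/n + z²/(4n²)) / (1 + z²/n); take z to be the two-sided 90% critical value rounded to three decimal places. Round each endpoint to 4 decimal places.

Here p̂ = 122/821 = 0.14860 and z = 1.645 (z² = 2.706025).
1 + z²/n = 1.003296.
Adjusted center: (0.14860 + z²/(2n))/1.003296 = 0.14975.
Radicand: p̂(1−p̂)/n + z²/(4n²) = 0.000154102 + 0.000001004 = 0.000155106.
Half-width = z·√(radicand)/denom = 1.645·0.012454/1.003296 = 0.02042.
So the interval runs from 0.1293 to 0.1702.

(0.1293, 0.1702)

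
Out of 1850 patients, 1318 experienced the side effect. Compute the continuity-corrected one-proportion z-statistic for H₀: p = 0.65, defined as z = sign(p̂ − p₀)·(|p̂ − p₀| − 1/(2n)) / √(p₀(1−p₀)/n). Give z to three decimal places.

z = 5.606

The sample proportion is 1318/1850 = 0.71243. p̂ − p₀ = 0.062432.
Continuity correction 1/(2n) = 1/3700 = 0.000270.
Corrected numerator: |0.062432| − 0.000270 = 0.062162.
SE₀ = √(0.65·0.35/1850) = 0.011089.
z = (+)0.062162/0.011089 = 5.606.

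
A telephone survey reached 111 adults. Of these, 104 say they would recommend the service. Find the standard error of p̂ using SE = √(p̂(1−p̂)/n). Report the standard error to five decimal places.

Sample proportion p̂ = 104/111 = 0.93694.
p̂(1−p̂) = 0.93694·0.06306 = 0.059083.
SE = √(0.059083/111) = √0.000532279 = 0.02307.

SE = 0.02307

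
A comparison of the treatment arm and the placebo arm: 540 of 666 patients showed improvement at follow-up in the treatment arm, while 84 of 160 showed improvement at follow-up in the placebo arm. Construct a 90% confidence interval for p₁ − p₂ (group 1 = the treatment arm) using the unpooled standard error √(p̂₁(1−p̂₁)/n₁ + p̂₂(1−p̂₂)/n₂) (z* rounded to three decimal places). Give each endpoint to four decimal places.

(0.2162, 0.3554)

p̂₁ = 0.81081, p̂₂ = 0.52500, so the observed difference is 0.28581.
Unpooled SE = √(p̂₁(1−p̂₁)/n₁ + p̂₂(1−p̂₂)/n₂) = √(0.000230325 + 0.001558594) = 0.042296.
The 90% critical value is z* = 1.645. Margin = 1.645·0.042296 = 0.06958.
So the interval runs from 0.2162 to 0.3554.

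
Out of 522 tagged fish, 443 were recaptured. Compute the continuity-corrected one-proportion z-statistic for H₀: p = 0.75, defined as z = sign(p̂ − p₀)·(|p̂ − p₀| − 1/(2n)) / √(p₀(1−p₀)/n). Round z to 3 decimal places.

Sample proportion p̂ = 443/522 = 0.84866. p̂ − p₀ = 0.098659.
1/(2n) = 0.000958.
Corrected numerator: |0.098659| − 0.000958 = 0.097701.
Null standard error: √(0.75·0.25/522) = √0.000359195 = 0.018952.
z = (+)0.097701/0.018952 = 5.155.

z = 5.155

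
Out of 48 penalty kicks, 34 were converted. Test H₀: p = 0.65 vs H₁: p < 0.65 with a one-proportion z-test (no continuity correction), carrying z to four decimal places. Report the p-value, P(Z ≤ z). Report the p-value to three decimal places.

The sample proportion is 34/48 = 0.70833.
Null standard error: √(0.65·0.35/48) = √0.004739583 = 0.068845.
z = (p̂ − p₀)/SE = (34/48 − 0.65)/0.068845 ≈ 0.8473.
p-value = P(Z ≤ z) with z = 0.8473 → 0.802.

p-value = 0.802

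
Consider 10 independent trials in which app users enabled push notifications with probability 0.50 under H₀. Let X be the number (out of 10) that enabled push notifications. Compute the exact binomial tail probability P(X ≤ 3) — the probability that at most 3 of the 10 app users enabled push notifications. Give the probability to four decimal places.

X ~ Binomial(n=10, p=0.50).
P(X ≤ 3) = C(10,0)·0.50^0·0.50^10 + C(10,1)·0.50^1·0.50^9 + C(10,2)·0.50^2·0.50^8 + C(10,3)·0.50^3·0.50^7.
= 0.000977 + 0.009766 + 0.043945 + 0.117188 = 0.1719.

P = 0.1719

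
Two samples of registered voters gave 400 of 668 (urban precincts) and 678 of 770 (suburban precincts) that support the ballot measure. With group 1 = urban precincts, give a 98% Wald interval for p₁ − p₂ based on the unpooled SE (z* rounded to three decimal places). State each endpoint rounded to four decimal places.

p̂₁ = 400/668 = 0.59880, p̂₂ = 678/770 = 0.88052; p̂₁ − p̂₂ = -0.28172.
Unpooled SE = √(p̂₁(1−p̂₁)/n₁ + p̂₂(1−p̂₂)/n₂) = √(0.000359638 + 0.000136630) = 0.022277.
z* = 2.326 at the 98% level. Margin = 2.326·0.022277 = 0.05182.
Interval: -0.28172 ± 0.05182 → (-0.3335, -0.2299).

(-0.3335, -0.2299)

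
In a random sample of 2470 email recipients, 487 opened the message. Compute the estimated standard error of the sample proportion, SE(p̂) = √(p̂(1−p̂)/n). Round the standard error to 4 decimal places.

SE = 0.0080

p̂ = 487/2470 = 0.19717.
p̂(1−p̂) = 0.158294.
SE = √(0.158294/2470) = √0.000064087 = 0.0080.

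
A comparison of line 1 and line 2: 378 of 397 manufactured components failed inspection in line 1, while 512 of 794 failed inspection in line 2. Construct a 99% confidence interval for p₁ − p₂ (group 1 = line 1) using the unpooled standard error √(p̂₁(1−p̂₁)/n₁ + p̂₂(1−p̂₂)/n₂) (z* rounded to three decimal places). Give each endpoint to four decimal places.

p̂₁ = 378/397 = 0.95214, p̂₂ = 512/794 = 0.64484; p̂₁ − p̂₂ = 0.30730.
SE = √(0.000114782 + 0.000288441) = √0.000403223 = 0.020080.
z* = 2.576 at the 99% level. Margin of error = 0.05173.
So the interval runs from 0.2556 to 0.3590.

(0.2556, 0.3590)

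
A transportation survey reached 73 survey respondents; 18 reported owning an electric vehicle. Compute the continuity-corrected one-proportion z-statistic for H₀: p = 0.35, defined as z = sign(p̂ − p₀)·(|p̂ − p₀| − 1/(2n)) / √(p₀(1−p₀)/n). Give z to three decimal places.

p̂ = 18/73 = 0.24658. p̂ − p₀ = -0.103425.
Continuity correction 1/(2n) = 1/146 = 0.006849.
Corrected numerator: |-0.103425| − 0.006849 = 0.096576.
Null standard error: √(0.35·0.65/73) = √0.003116438 = 0.055825.
z = −0.096576/0.055825 = -1.730.

z = -1.730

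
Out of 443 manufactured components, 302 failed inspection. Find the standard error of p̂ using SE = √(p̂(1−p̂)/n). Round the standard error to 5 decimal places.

The sample proportion is 302/443 = 0.68172.
p̂(1−p̂) = 0.68172·0.31828 = 0.216978.
SE = √(0.216978/443) = √0.000489792 = 0.02213.

SE = 0.02213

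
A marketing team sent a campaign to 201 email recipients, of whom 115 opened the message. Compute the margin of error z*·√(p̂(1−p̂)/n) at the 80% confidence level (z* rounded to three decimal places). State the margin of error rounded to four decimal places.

The sample proportion is 115/201 = 0.57214.
SE(p̂) = √(0.57214·0.42786/201) = 0.034898.
z* = 1.282 at the 80% level.
ME = 1.282·0.034898 = 0.0447.

ME = 0.0447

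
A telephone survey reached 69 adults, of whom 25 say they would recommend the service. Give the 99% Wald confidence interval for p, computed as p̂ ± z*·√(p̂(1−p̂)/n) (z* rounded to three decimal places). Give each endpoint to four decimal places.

(0.2133, 0.5114)

The sample proportion is 25/69 = 0.36232.
SE = √(p̂(1−p̂)/n) = √(0.231044/69) = 0.057866.
For 99% confidence, z* = 2.576.
Margin = 2.576·0.057866 = 0.14906.
CI: 0.36232 ± 0.14906 = (0.2133, 0.5114).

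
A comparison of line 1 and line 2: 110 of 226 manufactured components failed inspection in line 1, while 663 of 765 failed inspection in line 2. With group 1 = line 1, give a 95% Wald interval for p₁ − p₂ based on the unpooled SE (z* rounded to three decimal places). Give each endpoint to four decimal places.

p̂₁ = 0.48673, p̂₂ = 0.86667, so the observed difference is -0.37994.
Unpooled SE = √(p̂₁(1−p̂₁)/n₁ + p̂₂(1−p̂₂)/n₂) = √(0.001105415 + 0.000151053) = 0.035447.
The 95% critical value is z* = 1.960. Margin of error = 0.06948.
CI: -0.37994 ± 0.06948 = (-0.4494, -0.3105).

(-0.4494, -0.3105)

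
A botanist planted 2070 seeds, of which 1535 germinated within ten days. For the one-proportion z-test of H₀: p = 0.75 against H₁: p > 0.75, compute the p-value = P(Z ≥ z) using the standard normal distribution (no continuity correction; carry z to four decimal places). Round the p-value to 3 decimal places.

p-value = 0.813

p̂ = 1535/2070 = 0.74155.
Null standard error: √(0.75·0.25/2070) = √0.000090580 = 0.009517.
Test statistic (full precision, shown to 4 dp): z = (1535/2070 − 0.75)/SE₀ ≈ -0.8883.
p-value = P(Z ≥ z) with z = -0.8883 → 0.813.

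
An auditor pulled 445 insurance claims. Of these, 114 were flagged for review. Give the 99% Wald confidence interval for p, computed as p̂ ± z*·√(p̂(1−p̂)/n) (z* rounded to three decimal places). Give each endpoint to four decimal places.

p̂ = 114/445 = 0.25618.
SE = √(p̂(1−p̂)/n) = √(0.190552/445) = 0.020693.
The 99% critical value is z* = 2.576.
Margin = 2.576·0.020693 = 0.05331.
So the interval runs from 0.2029 to 0.3095.

(0.2029, 0.3095)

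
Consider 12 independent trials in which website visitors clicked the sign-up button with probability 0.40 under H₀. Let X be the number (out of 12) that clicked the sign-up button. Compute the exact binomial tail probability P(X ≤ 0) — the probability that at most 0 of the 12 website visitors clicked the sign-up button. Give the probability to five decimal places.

X is binomial with n = 12 and p = 0.40.
P(X ≤ 0) = C(12,0)·0.40^0·0.60^12.
= 0.002177 = 0.00218.

P = 0.00218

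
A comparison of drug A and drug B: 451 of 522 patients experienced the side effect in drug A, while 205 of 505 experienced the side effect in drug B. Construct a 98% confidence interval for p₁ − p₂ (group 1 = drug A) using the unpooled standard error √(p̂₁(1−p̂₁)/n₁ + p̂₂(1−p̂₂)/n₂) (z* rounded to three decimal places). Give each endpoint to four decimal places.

p̂₁ = 451/522 = 0.86398, p̂₂ = 205/505 = 0.40594; p̂₁ − p̂₂ = 0.45804.
SE = √(0.000225125 + 0.000477530) = √0.000702655 = 0.026508.
z* = 2.326 at the 98% level. Margin = 2.326·0.026508 = 0.06166.
Interval: 0.45804 ± 0.06166 → (0.3964, 0.5197).

(0.3964, 0.5197)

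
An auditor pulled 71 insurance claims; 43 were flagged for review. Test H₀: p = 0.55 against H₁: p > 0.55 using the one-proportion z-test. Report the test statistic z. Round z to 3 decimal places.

z = 0.942

The sample proportion is 43/71 = 0.60563.
SE₀ = √(0.55·0.45/71) = 0.059042.
z = (0.60563 − 0.55)/0.059042 = 0.05563/0.059042 = 0.942.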